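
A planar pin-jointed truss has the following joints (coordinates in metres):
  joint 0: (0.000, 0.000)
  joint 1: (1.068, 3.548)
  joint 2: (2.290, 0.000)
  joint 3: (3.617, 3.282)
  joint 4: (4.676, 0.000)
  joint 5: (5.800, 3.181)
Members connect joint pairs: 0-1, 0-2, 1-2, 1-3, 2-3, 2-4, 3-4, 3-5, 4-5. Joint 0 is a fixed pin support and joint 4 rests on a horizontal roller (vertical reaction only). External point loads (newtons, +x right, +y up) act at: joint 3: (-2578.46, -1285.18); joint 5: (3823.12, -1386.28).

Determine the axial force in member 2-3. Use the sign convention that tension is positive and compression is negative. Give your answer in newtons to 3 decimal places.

961.511

N=6 nodes, M=9 members, R=3 reactions → 2N=12, M+R=12
member 0 (0-1): L=3.7053, (cx,cy)=(0.2882,0.9576)
member 1 (0-2): L=2.2900, (cx,cy)=(1.0000,0.0000)
member 2 (1-2): L=3.7525, (cx,cy)=(0.3256,-0.9455)
member 3 (1-3): L=2.5628, (cx,cy)=(0.9946,-0.1038)
member 4 (2-3): L=3.5401, (cx,cy)=(0.3748,0.9271)
member 5 (2-4): L=2.3860, (cx,cy)=(1.0000,0.0000)
member 6 (3-4): L=3.4486, (cx,cy)=(0.3071,-0.9517)
member 7 (3-5): L=2.1853, (cx,cy)=(0.9989,-0.0462)
member 8 (4-5): L=3.3737, (cx,cy)=(0.3332,0.9429)
solve A·x = −loads:
  F[0-1] = +870.1227 N (tension)
  F[0-2] = +993.8566 N (tension)
  F[1-2] = -942.7945 N (compression)
  F[1-3] = +560.8495 N (tension)
  F[2-3] = +961.5111 N (tension)
  F[2-4] = +326.4210 N (tension)
  F[3-4] = -2432.2249 N (compression)
  F[3-5] = +4248.1237 N (tension)
  F[4-5] = -1262.0445 N (compression)
  Rx@0 = -1244.6600 N
  Ry@0 = -833.1933 N
  Ry@4 = +3504.6533 N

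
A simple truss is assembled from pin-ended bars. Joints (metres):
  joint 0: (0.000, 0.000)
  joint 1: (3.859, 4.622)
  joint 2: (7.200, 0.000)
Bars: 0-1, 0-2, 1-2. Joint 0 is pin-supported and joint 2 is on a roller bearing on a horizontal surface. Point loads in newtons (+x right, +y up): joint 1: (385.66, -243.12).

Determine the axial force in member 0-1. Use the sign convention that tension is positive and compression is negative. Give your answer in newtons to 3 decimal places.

N=3 nodes, M=3 members, R=3 reactions → 2N=6, M+R=6
member 0 (0-1): L=6.0212, (cx,cy)=(0.6409,0.7676)
member 1 (0-2): L=7.2000, (cx,cy)=(1.0000,0.0000)
member 2 (1-2): L=5.7031, (cx,cy)=(0.5858,-0.8104)
solve A·x = −loads:
  F[0-1] = +175.5524 N (tension)
  F[0-2] = +273.1480 N (tension)
  F[1-2] = -466.2633 N (compression)
  Rx@0 = -385.6600 N
  Ry@0 = -134.7579 N
  Ry@2 = +377.8779 N

175.552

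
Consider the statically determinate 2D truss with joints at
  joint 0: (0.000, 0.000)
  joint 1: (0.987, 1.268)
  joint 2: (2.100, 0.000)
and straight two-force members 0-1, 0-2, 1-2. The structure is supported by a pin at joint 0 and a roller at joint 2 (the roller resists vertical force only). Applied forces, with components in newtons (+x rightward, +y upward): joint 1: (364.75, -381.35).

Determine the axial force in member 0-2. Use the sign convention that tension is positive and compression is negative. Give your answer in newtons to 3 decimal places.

350.642

N=3 nodes, M=3 members, R=3 reactions → 2N=6, M+R=6
member 0 (0-1): L=1.6069, (cx,cy)=(0.6142,0.7891)
member 1 (0-2): L=2.1000, (cx,cy)=(1.0000,0.0000)
member 2 (1-2): L=1.6872, (cx,cy)=(0.6597,-0.7515)
solve A·x = −loads:
  F[0-1] = +22.9675 N (tension)
  F[0-2] = +350.6424 N (tension)
  F[1-2] = -531.5351 N (compression)
  Rx@0 = -364.7500 N
  Ry@0 = -18.1240 N
  Ry@2 = +399.4740 N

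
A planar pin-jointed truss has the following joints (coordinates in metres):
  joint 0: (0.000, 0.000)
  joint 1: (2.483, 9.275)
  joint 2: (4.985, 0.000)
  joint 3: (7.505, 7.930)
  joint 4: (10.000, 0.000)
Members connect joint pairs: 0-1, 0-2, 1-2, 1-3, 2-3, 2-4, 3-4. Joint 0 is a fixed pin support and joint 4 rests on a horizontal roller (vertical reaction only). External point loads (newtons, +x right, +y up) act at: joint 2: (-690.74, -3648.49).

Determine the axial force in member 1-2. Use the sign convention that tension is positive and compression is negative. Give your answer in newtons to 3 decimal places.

2189.159

N=5 nodes, M=7 members, R=3 reactions → 2N=10, M+R=10
member 0 (0-1): L=9.6016, (cx,cy)=(0.2586,0.9660)
member 1 (0-2): L=4.9850, (cx,cy)=(1.0000,0.0000)
member 2 (1-2): L=9.6065, (cx,cy)=(0.2604,-0.9655)
member 3 (1-3): L=5.1990, (cx,cy)=(0.9660,-0.2587)
member 4 (2-3): L=8.3208, (cx,cy)=(0.3029,0.9530)
member 5 (2-4): L=5.0150, (cx,cy)=(1.0000,0.0000)
member 6 (3-4): L=8.3132, (cx,cy)=(0.3001,-0.9539)
solve A·x = −loads:
  F[0-1] = -1894.1494 N (compression)
  F[0-2] = -200.9083 N (compression)
  F[1-2] = +2189.1589 N (tension)
  F[1-3] = -1097.3503 N (compression)
  F[2-3] = +1610.5194 N (tension)
  F[2-4] = +572.2367 N (tension)
  F[3-4] = -1906.6692 N (compression)
  Rx@0 = +690.7400 N
  Ry@0 = +1829.7177 N
  Ry@4 = +1818.7723 N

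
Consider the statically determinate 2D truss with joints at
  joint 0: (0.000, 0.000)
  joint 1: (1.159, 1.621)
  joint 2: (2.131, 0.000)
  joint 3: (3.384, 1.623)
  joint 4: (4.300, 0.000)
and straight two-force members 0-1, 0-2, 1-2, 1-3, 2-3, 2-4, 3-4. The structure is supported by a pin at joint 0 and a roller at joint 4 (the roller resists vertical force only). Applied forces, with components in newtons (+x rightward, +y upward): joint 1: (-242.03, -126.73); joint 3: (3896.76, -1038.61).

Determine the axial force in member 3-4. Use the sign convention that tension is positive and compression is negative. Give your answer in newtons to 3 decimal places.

-2561.891

N=5 nodes, M=7 members, R=3 reactions → 2N=10, M+R=10
member 0 (0-1): L=1.9927, (cx,cy)=(0.5816,0.8135)
member 1 (0-2): L=2.1310, (cx,cy)=(1.0000,0.0000)
member 2 (1-2): L=1.8901, (cx,cy)=(0.5143,-0.8576)
member 3 (1-3): L=2.2250, (cx,cy)=(1.0000,0.0009)
member 4 (2-3): L=2.0504, (cx,cy)=(0.6111,0.7916)
member 5 (2-4): L=2.1690, (cx,cy)=(1.0000,0.0000)
member 6 (3-4): L=1.8636, (cx,cy)=(0.4915,-0.8709)
solve A·x = −loads:
  F[0-1] = +1310.1295 N (tension)
  F[0-2] = +2892.7352 N (tension)
  F[1-2] = -1388.6201 N (compression)
  F[1-3] = +1718.1404 N (tension)
  F[2-3] = +1504.5439 N (tension)
  F[2-4] = +1259.1928 N (tension)
  F[3-4] = -2561.8915 N (compression)
  Rx@0 = -3654.7300 N
  Ry@0 = -1065.7407 N
  Ry@4 = +2231.0807 N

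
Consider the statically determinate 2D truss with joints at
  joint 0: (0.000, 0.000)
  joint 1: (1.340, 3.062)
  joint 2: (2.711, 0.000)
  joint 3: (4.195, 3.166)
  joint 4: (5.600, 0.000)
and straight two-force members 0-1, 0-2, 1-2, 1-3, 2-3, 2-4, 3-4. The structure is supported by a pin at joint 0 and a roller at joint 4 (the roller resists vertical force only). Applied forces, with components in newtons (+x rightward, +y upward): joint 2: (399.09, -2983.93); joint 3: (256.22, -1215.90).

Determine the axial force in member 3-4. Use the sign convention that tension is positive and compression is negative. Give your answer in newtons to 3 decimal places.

-2735.377

N=5 nodes, M=7 members, R=3 reactions → 2N=10, M+R=10
member 0 (0-1): L=3.3424, (cx,cy)=(0.4009,0.9161)
member 1 (0-2): L=2.7110, (cx,cy)=(1.0000,0.0000)
member 2 (1-2): L=3.3549, (cx,cy)=(0.4087,-0.9127)
member 3 (1-3): L=2.8569, (cx,cy)=(0.9993,0.0364)
member 4 (2-3): L=3.4965, (cx,cy)=(0.4244,0.9055)
member 5 (2-4): L=2.8890, (cx,cy)=(1.0000,0.0000)
member 6 (3-4): L=3.4638, (cx,cy)=(0.4056,-0.9140)
solve A·x = −loads:
  F[0-1] = -1855.2157 N (compression)
  F[0-2] = +1399.0901 N (tension)
  F[1-2] = +1803.0863 N (tension)
  F[1-3] = -1481.5999 N (compression)
  F[2-3] = +1477.9928 N (tension)
  F[2-4] = +1109.5493 N (tension)
  F[3-4] = -2735.3765 N (compression)
  Rx@0 = -655.3100 N
  Ry@0 = +1699.5930 N
  Ry@4 = +2500.2370 N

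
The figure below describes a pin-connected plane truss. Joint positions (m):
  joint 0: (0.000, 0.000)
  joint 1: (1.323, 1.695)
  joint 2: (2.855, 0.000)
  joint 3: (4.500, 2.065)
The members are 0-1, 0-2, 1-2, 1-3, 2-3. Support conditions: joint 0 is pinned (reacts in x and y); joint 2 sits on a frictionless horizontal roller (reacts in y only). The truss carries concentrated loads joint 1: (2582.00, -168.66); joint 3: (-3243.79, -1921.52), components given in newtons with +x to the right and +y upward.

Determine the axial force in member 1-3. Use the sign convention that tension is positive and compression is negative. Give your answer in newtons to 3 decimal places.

N=4 nodes, M=5 members, R=3 reactions → 2N=8, M+R=8
member 0 (0-1): L=2.1502, (cx,cy)=(0.6153,0.7883)
member 1 (0-2): L=2.8550, (cx,cy)=(1.0000,0.0000)
member 2 (1-2): L=2.2847, (cx,cy)=(0.6705,-0.7419)
member 3 (1-3): L=3.1985, (cx,cy)=(0.9933,0.1157)
member 4 (2-3): L=2.6401, (cx,cy)=(0.6231,0.7822)
solve A·x = −loads:
  F[0-1] = +257.9660 N (tension)
  F[0-2] = -820.5144 N (compression)
  F[1-2] = -797.8759 N (compression)
  F[1-3] = -1901.0344 N (compression)
  F[2-3] = -2175.5227 N (compression)
  Rx@0 = +661.7900 N
  Ry@0 = -203.3544 N
  Ry@2 = +2293.5344 N

-1901.034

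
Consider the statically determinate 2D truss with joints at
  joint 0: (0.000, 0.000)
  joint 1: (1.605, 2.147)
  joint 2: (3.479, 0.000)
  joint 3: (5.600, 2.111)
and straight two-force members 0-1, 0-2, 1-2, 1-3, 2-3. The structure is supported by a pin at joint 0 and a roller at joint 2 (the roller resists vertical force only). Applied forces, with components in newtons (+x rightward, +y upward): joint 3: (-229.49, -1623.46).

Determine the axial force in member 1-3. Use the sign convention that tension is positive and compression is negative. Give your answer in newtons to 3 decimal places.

N=4 nodes, M=5 members, R=3 reactions → 2N=8, M+R=8
member 0 (0-1): L=2.6806, (cx,cy)=(0.5987,0.8009)
member 1 (0-2): L=3.4790, (cx,cy)=(1.0000,0.0000)
member 2 (1-2): L=2.8498, (cx,cy)=(0.6576,-0.7534)
member 3 (1-3): L=3.9952, (cx,cy)=(1.0000,-0.0090)
member 4 (2-3): L=2.9925, (cx,cy)=(0.7088,0.7054)
solve A·x = −loads:
  F[0-1] = +1061.8841 N (tension)
  F[0-2] = -865.2887 N (compression)
  F[1-2] = -1145.5328 N (compression)
  F[1-3] = +1389.1402 N (tension)
  F[2-3] = -2283.6193 N (compression)
  Rx@0 = +229.4900 N
  Ry@0 = -850.5045 N
  Ry@2 = +2473.9645 N

1389.140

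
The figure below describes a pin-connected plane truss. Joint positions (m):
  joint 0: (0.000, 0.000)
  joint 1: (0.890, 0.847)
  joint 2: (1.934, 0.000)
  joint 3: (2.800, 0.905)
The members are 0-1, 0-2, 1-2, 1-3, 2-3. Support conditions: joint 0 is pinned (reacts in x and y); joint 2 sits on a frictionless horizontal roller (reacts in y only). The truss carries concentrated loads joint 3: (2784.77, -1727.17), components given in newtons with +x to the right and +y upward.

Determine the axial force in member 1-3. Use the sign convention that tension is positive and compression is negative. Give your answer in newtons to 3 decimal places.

4572.420

N=4 nodes, M=5 members, R=3 reactions → 2N=8, M+R=8
member 0 (0-1): L=1.2286, (cx,cy)=(0.7244,0.6894)
member 1 (0-2): L=1.9340, (cx,cy)=(1.0000,0.0000)
member 2 (1-2): L=1.3444, (cx,cy)=(0.7766,-0.6300)
member 3 (1-3): L=1.9109, (cx,cy)=(0.9995,0.0304)
member 4 (2-3): L=1.2526, (cx,cy)=(0.6914,0.7225)
solve A·x = −loads:
  F[0-1] = +3012.0754 N (tension)
  F[0-2] = +602.8541 N (tension)
  F[1-2] = -3075.5769 N (compression)
  F[1-3] = +4572.4198 N (tension)
  F[2-3] = -2582.6246 N (compression)
  Rx@0 = -2784.7700 N
  Ry@0 = -2076.4975 N
  Ry@2 = +3803.6675 N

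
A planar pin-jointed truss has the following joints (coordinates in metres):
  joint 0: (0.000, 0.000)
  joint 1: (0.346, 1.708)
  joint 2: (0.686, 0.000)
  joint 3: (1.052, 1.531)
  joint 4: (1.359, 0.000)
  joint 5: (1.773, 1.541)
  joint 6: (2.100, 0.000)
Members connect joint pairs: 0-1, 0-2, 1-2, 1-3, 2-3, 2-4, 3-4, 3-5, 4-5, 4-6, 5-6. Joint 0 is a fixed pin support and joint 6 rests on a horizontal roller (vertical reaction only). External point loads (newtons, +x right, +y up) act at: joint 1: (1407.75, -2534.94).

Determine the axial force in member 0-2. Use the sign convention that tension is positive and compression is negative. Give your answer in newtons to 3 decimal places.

N=7 nodes, M=11 members, R=3 reactions → 2N=14, M+R=14
member 0 (0-1): L=1.7427, (cx,cy)=(0.1985,0.9801)
member 1 (0-2): L=0.6860, (cx,cy)=(1.0000,0.0000)
member 2 (1-2): L=1.7415, (cx,cy)=(0.1952,-0.9808)
member 3 (1-3): L=0.7278, (cx,cy)=(0.9700,-0.2432)
member 4 (2-3): L=1.5741, (cx,cy)=(0.2325,0.9726)
member 5 (2-4): L=0.6730, (cx,cy)=(1.0000,0.0000)
member 6 (3-4): L=1.5615, (cx,cy)=(0.1966,-0.9805)
member 7 (3-5): L=0.7211, (cx,cy)=(0.9999,0.0139)
member 8 (4-5): L=1.5956, (cx,cy)=(0.2595,0.9658)
member 9 (4-6): L=0.7410, (cx,cy)=(1.0000,0.0000)
member 10 (5-6): L=1.5753, (cx,cy)=(0.2076,-0.9782)
solve A·x = −loads:
  F[0-1] = -992.0582 N (compression)
  F[0-2] = +1604.7165 N (tension)
  F[1-2] = -1245.2273 N (compression)
  F[1-3] = -1403.7470 N (compression)
  F[2-3] = +1255.6778 N (tension)
  F[2-4] = +1069.6524 N (tension)
  F[3-4] = -1604.4070 N (compression)
  F[3-5] = -754.2845 N (compression)
  F[4-5] = +1628.8733 N (tension)
  F[4-6] = +331.5902 N (tension)
  F[5-6] = -1597.4259 N (compression)
  Rx@0 = -1407.7500 N
  Ry@0 = +972.3085 N
  Ry@6 = +1562.6315 N

1604.716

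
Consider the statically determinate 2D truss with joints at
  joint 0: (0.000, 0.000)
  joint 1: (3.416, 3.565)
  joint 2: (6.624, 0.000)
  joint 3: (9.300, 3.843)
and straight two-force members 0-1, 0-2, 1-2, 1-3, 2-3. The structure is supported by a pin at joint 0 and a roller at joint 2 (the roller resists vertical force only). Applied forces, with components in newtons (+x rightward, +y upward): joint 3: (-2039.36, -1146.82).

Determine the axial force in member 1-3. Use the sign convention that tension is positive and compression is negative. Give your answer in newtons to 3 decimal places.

N=4 nodes, M=5 members, R=3 reactions → 2N=8, M+R=8
member 0 (0-1): L=4.9374, (cx,cy)=(0.6919,0.7220)
member 1 (0-2): L=6.6240, (cx,cy)=(1.0000,0.0000)
member 2 (1-2): L=4.7959, (cx,cy)=(0.6689,-0.7433)
member 3 (1-3): L=5.8906, (cx,cy)=(0.9989,0.0472)
member 4 (2-3): L=4.6829, (cx,cy)=(0.5714,0.8206)
solve A·x = −loads:
  F[0-1] = -996.9919 N (compression)
  F[0-2] = -1349.5842 N (compression)
  F[1-2] = +886.8614 N (tension)
  F[1-3] = -1284.4349 N (compression)
  F[2-3] = -1323.5974 N (compression)
  Rx@0 = +2039.3600 N
  Ry@0 = +719.8626 N
  Ry@2 = +426.9574 N

-1284.435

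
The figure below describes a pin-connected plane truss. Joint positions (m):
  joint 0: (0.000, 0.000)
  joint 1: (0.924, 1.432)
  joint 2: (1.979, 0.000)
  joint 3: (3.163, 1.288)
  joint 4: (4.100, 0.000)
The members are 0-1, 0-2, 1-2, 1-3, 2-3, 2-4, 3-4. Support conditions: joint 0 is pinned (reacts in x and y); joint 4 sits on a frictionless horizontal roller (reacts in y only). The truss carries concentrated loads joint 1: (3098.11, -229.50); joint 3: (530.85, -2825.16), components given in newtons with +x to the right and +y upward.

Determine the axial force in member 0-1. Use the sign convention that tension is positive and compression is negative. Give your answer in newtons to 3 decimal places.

506.277

N=5 nodes, M=7 members, R=3 reactions → 2N=10, M+R=10
member 0 (0-1): L=1.7042, (cx,cy)=(0.5422,0.8403)
member 1 (0-2): L=1.9790, (cx,cy)=(1.0000,0.0000)
member 2 (1-2): L=1.7787, (cx,cy)=(0.5931,-0.8051)
member 3 (1-3): L=2.2436, (cx,cy)=(0.9979,-0.0642)
member 4 (2-3): L=1.7495, (cx,cy)=(0.6768,0.7362)
member 5 (2-4): L=2.1210, (cx,cy)=(1.0000,0.0000)
member 6 (3-4): L=1.5928, (cx,cy)=(0.5883,-0.8087)
solve A·x = −loads:
  F[0-1] = +506.2768 N (tension)
  F[0-2] = +3354.4667 N (tension)
  F[1-2] = -617.1270 N (compression)
  F[1-3] = -2462.6505 N (compression)
  F[2-3] = +674.8776 N (tension)
  F[2-4] = +2531.6934 N (tension)
  F[3-4] = -4303.5248 N (compression)
  Rx@0 = -3628.9600 N
  Ry@0 = -425.4052 N
  Ry@4 = +3480.0652 N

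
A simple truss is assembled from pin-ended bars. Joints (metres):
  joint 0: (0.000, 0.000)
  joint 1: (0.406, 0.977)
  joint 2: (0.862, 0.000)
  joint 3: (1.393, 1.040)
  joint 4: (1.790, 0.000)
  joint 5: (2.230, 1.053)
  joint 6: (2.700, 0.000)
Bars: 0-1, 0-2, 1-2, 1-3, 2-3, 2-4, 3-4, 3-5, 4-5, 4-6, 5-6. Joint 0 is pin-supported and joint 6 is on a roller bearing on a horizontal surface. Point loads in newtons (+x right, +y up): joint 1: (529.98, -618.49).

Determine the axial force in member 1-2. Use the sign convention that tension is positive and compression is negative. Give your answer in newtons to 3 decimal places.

-350.914

N=7 nodes, M=11 members, R=3 reactions → 2N=14, M+R=14
member 0 (0-1): L=1.0580, (cx,cy)=(0.3837,0.9234)
member 1 (0-2): L=0.8620, (cx,cy)=(1.0000,0.0000)
member 2 (1-2): L=1.0782, (cx,cy)=(0.4229,-0.9062)
member 3 (1-3): L=0.9890, (cx,cy)=(0.9980,0.0637)
member 4 (2-3): L=1.1677, (cx,cy)=(0.4547,0.8906)
member 5 (2-4): L=0.9280, (cx,cy)=(1.0000,0.0000)
member 6 (3-4): L=1.1132, (cx,cy)=(0.3566,-0.9342)
member 7 (3-5): L=0.8371, (cx,cy)=(0.9999,0.0155)
member 8 (4-5): L=1.1412, (cx,cy)=(0.3855,0.9227)
member 9 (4-6): L=0.9100, (cx,cy)=(1.0000,0.0000)
member 10 (5-6): L=1.1531, (cx,cy)=(0.4076,-0.9132)
solve A·x = −loads:
  F[0-1] = -361.3805 N (compression)
  F[0-2] = +668.6571 N (tension)
  F[1-2] = -350.9138 N (compression)
  F[1-3] = -521.3017 N (compression)
  F[2-3] = +357.0335 N (tension)
  F[2-4] = +357.8878 N (tension)
  F[3-4] = -308.9382 N (compression)
  F[3-5] = -247.7409 N (compression)
  F[4-5] = +312.8081 N (tension)
  F[4-6] = +127.1084 N (tension)
  F[5-6] = -311.8563 N (compression)
  Rx@0 = -529.9800 N
  Ry@0 = +333.7132 N
  Ry@6 = +284.7768 N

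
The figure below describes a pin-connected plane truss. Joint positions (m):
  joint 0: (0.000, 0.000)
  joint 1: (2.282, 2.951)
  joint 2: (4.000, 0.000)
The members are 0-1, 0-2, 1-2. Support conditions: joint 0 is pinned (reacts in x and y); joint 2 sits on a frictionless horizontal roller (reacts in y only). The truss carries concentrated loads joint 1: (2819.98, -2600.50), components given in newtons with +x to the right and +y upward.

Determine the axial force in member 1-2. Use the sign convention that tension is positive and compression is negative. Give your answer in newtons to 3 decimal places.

-4124.008

N=3 nodes, M=3 members, R=3 reactions → 2N=6, M+R=6
member 0 (0-1): L=3.7304, (cx,cy)=(0.6117,0.7911)
member 1 (0-2): L=4.0000, (cx,cy)=(1.0000,0.0000)
member 2 (1-2): L=3.4147, (cx,cy)=(0.5031,-0.8642)
solve A·x = −loads:
  F[0-1] = +1218.0077 N (tension)
  F[0-2] = +2074.8884 N (tension)
  F[1-2] = -4124.0077 N (compression)
  Rx@0 = -2819.9800 N
  Ry@0 = -963.5255 N
  Ry@2 = +3564.0255 N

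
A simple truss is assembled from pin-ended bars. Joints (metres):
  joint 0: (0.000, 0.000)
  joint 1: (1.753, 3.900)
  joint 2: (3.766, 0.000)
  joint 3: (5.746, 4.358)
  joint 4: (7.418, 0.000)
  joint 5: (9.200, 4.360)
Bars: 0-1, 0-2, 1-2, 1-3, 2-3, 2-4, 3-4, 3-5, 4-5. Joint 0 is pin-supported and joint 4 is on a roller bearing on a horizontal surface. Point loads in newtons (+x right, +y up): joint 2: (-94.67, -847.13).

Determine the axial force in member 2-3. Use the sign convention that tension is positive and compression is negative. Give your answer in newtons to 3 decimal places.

N=6 nodes, M=9 members, R=3 reactions → 2N=12, M+R=12
member 0 (0-1): L=4.2759, (cx,cy)=(0.4100,0.9121)
member 1 (0-2): L=3.7660, (cx,cy)=(1.0000,0.0000)
member 2 (1-2): L=4.3889, (cx,cy)=(0.4587,-0.8886)
member 3 (1-3): L=4.0192, (cx,cy)=(0.9935,0.1140)
member 4 (2-3): L=4.7867, (cx,cy)=(0.4136,0.9104)
member 5 (2-4): L=3.6520, (cx,cy)=(1.0000,0.0000)
member 6 (3-4): L=4.6677, (cx,cy)=(0.3582,-0.9336)
member 7 (3-5): L=3.4540, (cx,cy)=(1.0000,0.0006)
member 8 (4-5): L=4.7101, (cx,cy)=(0.3783,0.9257)
solve A·x = −loads:
  F[0-1] = -457.2495 N (compression)
  F[0-2] = +92.7912 N (tension)
  F[1-2] = +420.2562 N (tension)
  F[1-3] = -382.7090 N (compression)
  F[2-3] = +520.2830 N (tension)
  F[2-4] = +165.0033 N (tension)
  F[3-4] = -460.6409 N (compression)
  F[3-5] = +0.0000 N (tension)
  F[4-5] = -0.0000 N (compression)
  Rx@0 = +94.6700 N
  Ry@0 = +417.0556 N
  Ry@4 = +430.0744 N

520.283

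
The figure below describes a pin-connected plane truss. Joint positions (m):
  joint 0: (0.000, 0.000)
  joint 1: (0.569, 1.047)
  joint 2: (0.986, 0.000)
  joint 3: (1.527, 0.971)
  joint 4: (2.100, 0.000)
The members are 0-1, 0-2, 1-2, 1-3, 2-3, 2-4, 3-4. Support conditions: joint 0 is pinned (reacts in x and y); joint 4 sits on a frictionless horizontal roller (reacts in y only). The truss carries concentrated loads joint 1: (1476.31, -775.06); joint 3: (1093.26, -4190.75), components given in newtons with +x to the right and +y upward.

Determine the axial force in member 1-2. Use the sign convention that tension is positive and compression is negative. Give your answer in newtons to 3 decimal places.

-189.875

N=5 nodes, M=7 members, R=3 reactions → 2N=10, M+R=10
member 0 (0-1): L=1.1916, (cx,cy)=(0.4775,0.8786)
member 1 (0-2): L=0.9860, (cx,cy)=(1.0000,0.0000)
member 2 (1-2): L=1.1270, (cx,cy)=(0.3700,-0.9290)
member 3 (1-3): L=0.9610, (cx,cy)=(0.9969,-0.0791)
member 4 (2-3): L=1.1115, (cx,cy)=(0.4867,0.8736)
member 5 (2-4): L=1.1140, (cx,cy)=(1.0000,0.0000)
member 6 (3-4): L=1.1275, (cx,cy)=(0.5082,-0.8612)
solve A·x = −loads:
  F[0-1] = -531.4888 N (compression)
  F[0-2] = +2823.3555 N (tension)
  F[1-2] = -189.8747 N (compression)
  F[1-3] = -1665.0543 N (compression)
  F[2-3] = +201.9301 N (tension)
  F[2-4] = +2654.8175 N (tension)
  F[3-4] = -5223.7438 N (compression)
  Rx@0 = -2569.5700 N
  Ry@0 = +466.9831 N
  Ry@4 = +4498.8269 N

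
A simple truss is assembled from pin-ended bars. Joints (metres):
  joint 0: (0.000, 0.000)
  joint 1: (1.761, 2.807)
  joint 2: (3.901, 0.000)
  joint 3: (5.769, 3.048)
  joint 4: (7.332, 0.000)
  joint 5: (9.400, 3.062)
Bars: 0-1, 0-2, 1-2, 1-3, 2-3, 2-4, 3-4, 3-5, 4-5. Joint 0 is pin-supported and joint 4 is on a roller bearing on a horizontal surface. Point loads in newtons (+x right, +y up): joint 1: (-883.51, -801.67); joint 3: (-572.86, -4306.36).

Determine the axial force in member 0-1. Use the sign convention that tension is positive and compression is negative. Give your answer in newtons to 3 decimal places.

N=6 nodes, M=9 members, R=3 reactions → 2N=12, M+R=12
member 0 (0-1): L=3.3137, (cx,cy)=(0.5314,0.8471)
member 1 (0-2): L=3.9010, (cx,cy)=(1.0000,0.0000)
member 2 (1-2): L=3.5297, (cx,cy)=(0.6063,-0.7952)
member 3 (1-3): L=4.0152, (cx,cy)=(0.9982,0.0600)
member 4 (2-3): L=3.5749, (cx,cy)=(0.5225,0.8526)
member 5 (2-4): L=3.4310, (cx,cy)=(1.0000,0.0000)
member 6 (3-4): L=3.4254, (cx,cy)=(0.4563,-0.8898)
member 7 (3-5): L=3.6310, (cx,cy)=(1.0000,0.0039)
member 8 (4-5): L=3.6949, (cx,cy)=(0.5597,0.8287)
solve A·x = −loads:
  F[0-1] = -2483.2099 N (compression)
  F[0-2] = -136.7032 N (compression)
  F[1-2] = +1533.7496 N (tension)
  F[1-3] = -1368.5092 N (compression)
  F[2-3] = -1430.5523 N (compression)
  F[2-4] = +1540.6968 N (tension)
  F[3-4] = -3376.5080 N (compression)
  F[3-5] = +0.0000 N (tension)
  F[4-5] = +0.0000 N (tension)
  Rx@0 = +1456.3700 N
  Ry@0 = +2103.5235 N
  Ry@4 = +3004.5065 N

-2483.210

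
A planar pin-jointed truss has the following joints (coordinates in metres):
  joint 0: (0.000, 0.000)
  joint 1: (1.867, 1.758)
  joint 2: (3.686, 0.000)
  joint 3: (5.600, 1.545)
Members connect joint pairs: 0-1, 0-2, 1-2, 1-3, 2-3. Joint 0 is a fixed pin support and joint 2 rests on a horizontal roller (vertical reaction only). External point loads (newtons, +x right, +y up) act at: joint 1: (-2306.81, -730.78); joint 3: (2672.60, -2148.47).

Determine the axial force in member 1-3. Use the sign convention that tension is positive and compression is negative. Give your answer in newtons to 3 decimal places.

N=4 nodes, M=5 members, R=3 reactions → 2N=8, M+R=8
member 0 (0-1): L=2.5644, (cx,cy)=(0.7280,0.6855)
member 1 (0-2): L=3.6860, (cx,cy)=(1.0000,0.0000)
member 2 (1-2): L=2.5297, (cx,cy)=(0.7191,-0.6949)
member 3 (1-3): L=3.7391, (cx,cy)=(0.9984,-0.0570)
member 4 (2-3): L=2.4598, (cx,cy)=(0.7781,0.6281)
solve A·x = −loads:
  F[0-1] = +1130.5150 N (tension)
  F[0-2] = -457.2698 N (compression)
  F[1-2] = -2575.8159 N (compression)
  F[1-3] = +4990.1414 N (tension)
  F[2-3] = -2967.9541 N (compression)
  Rx@0 = -365.7900 N
  Ry@0 = -775.0075 N
  Ry@2 = +3654.2575 N

4990.141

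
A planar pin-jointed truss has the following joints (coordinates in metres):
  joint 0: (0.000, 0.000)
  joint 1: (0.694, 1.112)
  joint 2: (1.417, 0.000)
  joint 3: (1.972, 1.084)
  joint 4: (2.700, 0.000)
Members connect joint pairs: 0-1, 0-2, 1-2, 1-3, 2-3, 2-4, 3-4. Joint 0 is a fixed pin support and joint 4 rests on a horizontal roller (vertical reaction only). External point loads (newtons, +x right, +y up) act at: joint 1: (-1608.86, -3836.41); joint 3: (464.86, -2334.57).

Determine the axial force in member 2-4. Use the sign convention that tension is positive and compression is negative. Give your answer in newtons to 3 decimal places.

1487.713

N=5 nodes, M=7 members, R=3 reactions → 2N=10, M+R=10
member 0 (0-1): L=1.3108, (cx,cy)=(0.5295,0.8483)
member 1 (0-2): L=1.4170, (cx,cy)=(1.0000,0.0000)
member 2 (1-2): L=1.3264, (cx,cy)=(0.5451,-0.8384)
member 3 (1-3): L=1.2783, (cx,cy)=(0.9998,-0.0219)
member 4 (2-3): L=1.2178, (cx,cy)=(0.4557,0.8901)
member 5 (2-4): L=1.2830, (cx,cy)=(1.0000,0.0000)
member 6 (3-4): L=1.3058, (cx,cy)=(0.5575,-0.8302)
solve A·x = −loads:
  F[0-1] = -4662.9351 N (compression)
  F[0-2] = +1324.7921 N (tension)
  F[1-2] = +167.2122 N (tension)
  F[1-3] = -951.3067 N (compression)
  F[2-3] = -157.4923 N (compression)
  F[2-4] = +1487.7129 N (tension)
  F[3-4] = -2668.4253 N (compression)
  Rx@0 = +1144.0000 N
  Ry@0 = +3955.7591 N
  Ry@4 = +2215.2209 N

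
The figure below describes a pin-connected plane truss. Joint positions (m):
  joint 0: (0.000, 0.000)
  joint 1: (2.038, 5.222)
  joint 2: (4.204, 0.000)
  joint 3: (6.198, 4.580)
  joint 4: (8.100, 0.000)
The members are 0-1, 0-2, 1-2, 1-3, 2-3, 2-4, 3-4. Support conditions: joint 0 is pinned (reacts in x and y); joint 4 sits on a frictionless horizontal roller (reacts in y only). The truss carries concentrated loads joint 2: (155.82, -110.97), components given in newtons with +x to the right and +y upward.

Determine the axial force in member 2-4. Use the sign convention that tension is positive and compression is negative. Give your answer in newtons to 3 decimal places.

23.918

N=5 nodes, M=7 members, R=3 reactions → 2N=10, M+R=10
member 0 (0-1): L=5.6056, (cx,cy)=(0.3636,0.9316)
member 1 (0-2): L=4.2040, (cx,cy)=(1.0000,0.0000)
member 2 (1-2): L=5.6534, (cx,cy)=(0.3831,-0.9237)
member 3 (1-3): L=4.2092, (cx,cy)=(0.9883,-0.1525)
member 4 (2-3): L=4.9952, (cx,cy)=(0.3992,0.9169)
member 5 (2-4): L=3.8960, (cx,cy)=(1.0000,0.0000)
member 6 (3-4): L=4.9592, (cx,cy)=(0.3835,-0.9235)
solve A·x = −loads:
  F[0-1] = -57.2960 N (compression)
  F[0-2] = +176.6508 N (tension)
  F[1-2] = +65.4548 N (tension)
  F[1-3] = -46.4522 N (compression)
  F[2-3] = +55.0893 N (tension)
  F[2-4] = +23.9182 N (tension)
  F[3-4] = -62.3638 N (compression)
  Rx@0 = -155.8200 N
  Ry@0 = +53.3752 N
  Ry@4 = +57.5948 N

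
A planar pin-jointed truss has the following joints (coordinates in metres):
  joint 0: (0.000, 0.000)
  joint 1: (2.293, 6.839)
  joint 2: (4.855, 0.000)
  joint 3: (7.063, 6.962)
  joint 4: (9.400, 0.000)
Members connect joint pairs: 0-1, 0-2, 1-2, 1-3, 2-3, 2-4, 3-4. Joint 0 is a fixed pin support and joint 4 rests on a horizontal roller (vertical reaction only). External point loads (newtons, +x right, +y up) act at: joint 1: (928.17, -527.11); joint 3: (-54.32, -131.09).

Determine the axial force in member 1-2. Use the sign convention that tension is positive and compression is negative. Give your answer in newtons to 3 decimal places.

-796.645

N=5 nodes, M=7 members, R=3 reactions → 2N=10, M+R=10
member 0 (0-1): L=7.2132, (cx,cy)=(0.3179,0.9481)
member 1 (0-2): L=4.8550, (cx,cy)=(1.0000,0.0000)
member 2 (1-2): L=7.3031, (cx,cy)=(0.3508,-0.9364)
member 3 (1-3): L=4.7716, (cx,cy)=(0.9997,0.0258)
member 4 (2-3): L=7.3037, (cx,cy)=(0.3023,0.9532)
member 5 (2-4): L=4.5450, (cx,cy)=(1.0000,0.0000)
member 6 (3-4): L=7.3438, (cx,cy)=(0.3182,-0.9480)
solve A·x = −loads:
  F[0-1] = +215.0993 N (tension)
  F[0-2] = +805.4719 N (tension)
  F[1-2] = -796.6448 N (compression)
  F[1-3] = -580.5152 N (compression)
  F[2-3] = +782.6358 N (tension)
  F[2-4] = +289.4032 N (tension)
  F[3-4] = -909.4186 N (compression)
  Rx@0 = -873.8500 N
  Ry@0 = -203.9416 N
  Ry@4 = +862.1416 N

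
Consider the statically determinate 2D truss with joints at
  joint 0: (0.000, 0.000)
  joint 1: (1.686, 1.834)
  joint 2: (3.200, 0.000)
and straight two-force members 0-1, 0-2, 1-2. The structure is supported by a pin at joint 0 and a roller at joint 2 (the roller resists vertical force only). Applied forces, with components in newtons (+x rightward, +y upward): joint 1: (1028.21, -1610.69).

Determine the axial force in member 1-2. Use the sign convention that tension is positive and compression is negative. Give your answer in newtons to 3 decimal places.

-1864.585

N=3 nodes, M=3 members, R=3 reactions → 2N=6, M+R=6
member 0 (0-1): L=2.4912, (cx,cy)=(0.6768,0.7362)
member 1 (0-2): L=3.2000, (cx,cy)=(1.0000,0.0000)
member 2 (1-2): L=2.3782, (cx,cy)=(0.6366,-0.7712)
solve A·x = −loads:
  F[0-1] = -234.6752 N (compression)
  F[0-2] = +1187.0331 N (tension)
  F[1-2] = -1864.5847 N (compression)
  Rx@0 = -1028.2100 N
  Ry@0 = +172.7649 N
  Ry@2 = +1437.9251 N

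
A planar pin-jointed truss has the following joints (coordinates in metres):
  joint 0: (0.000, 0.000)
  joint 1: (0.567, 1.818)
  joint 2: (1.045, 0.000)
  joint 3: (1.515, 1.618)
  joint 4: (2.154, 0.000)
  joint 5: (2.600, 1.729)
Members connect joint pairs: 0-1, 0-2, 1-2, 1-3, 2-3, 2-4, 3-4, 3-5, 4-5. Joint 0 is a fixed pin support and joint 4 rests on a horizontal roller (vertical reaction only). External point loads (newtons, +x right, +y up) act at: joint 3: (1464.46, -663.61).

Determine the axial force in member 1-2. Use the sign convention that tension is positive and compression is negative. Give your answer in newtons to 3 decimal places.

-1053.776

N=6 nodes, M=9 members, R=3 reactions → 2N=12, M+R=12
member 0 (0-1): L=1.9044, (cx,cy)=(0.2977,0.9546)
member 1 (0-2): L=1.0450, (cx,cy)=(1.0000,0.0000)
member 2 (1-2): L=1.8798, (cx,cy)=(0.2543,-0.9671)
member 3 (1-3): L=0.9689, (cx,cy)=(0.9785,-0.2064)
member 4 (2-3): L=1.6849, (cx,cy)=(0.2790,0.9603)
member 5 (2-4): L=1.1090, (cx,cy)=(1.0000,0.0000)
member 6 (3-4): L=1.7396, (cx,cy)=(0.3673,-0.9301)
member 7 (3-5): L=1.0907, (cx,cy)=(0.9948,0.1018)
member 8 (4-5): L=1.7856, (cx,cy)=(0.2498,0.9683)
solve A·x = −loads:
  F[0-1] = +946.0868 N (tension)
  F[0-2] = +1182.7752 N (tension)
  F[1-2] = -1053.7764 N (compression)
  F[1-3] = +561.7418 N (tension)
  F[2-3] = +1061.2650 N (tension)
  F[2-4] = +618.7755 N (tension)
  F[3-4] = -1684.5515 N (compression)
  F[3-5] = -0.0000 N (tension)
  F[4-5] = -0.0000 N (tension)
  Rx@0 = -1464.4600 N
  Ry@0 = -903.1799 N
  Ry@4 = +1566.7899 N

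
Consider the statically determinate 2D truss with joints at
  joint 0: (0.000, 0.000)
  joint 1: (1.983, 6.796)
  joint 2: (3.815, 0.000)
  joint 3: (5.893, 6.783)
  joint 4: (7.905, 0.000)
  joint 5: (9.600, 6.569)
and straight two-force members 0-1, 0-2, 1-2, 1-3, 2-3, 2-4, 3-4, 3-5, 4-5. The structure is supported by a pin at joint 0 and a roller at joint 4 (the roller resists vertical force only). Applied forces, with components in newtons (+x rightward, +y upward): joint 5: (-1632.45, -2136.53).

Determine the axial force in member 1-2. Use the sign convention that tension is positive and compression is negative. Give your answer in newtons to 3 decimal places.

N=6 nodes, M=9 members, R=3 reactions → 2N=12, M+R=12
member 0 (0-1): L=7.0794, (cx,cy)=(0.2801,0.9600)
member 1 (0-2): L=3.8150, (cx,cy)=(1.0000,0.0000)
member 2 (1-2): L=7.0386, (cx,cy)=(0.2603,-0.9655)
member 3 (1-3): L=3.9100, (cx,cy)=(1.0000,-0.0033)
member 4 (2-3): L=7.0942, (cx,cy)=(0.2929,0.9561)
member 5 (2-4): L=4.0900, (cx,cy)=(1.0000,0.0000)
member 6 (3-4): L=7.0751, (cx,cy)=(0.2844,-0.9587)
member 7 (3-5): L=3.7132, (cx,cy)=(0.9983,-0.0576)
member 8 (4-5): L=6.7842, (cx,cy)=(0.2498,0.9683)
solve A·x = −loads:
  F[0-1] = -935.9029 N (compression)
  F[0-2] = -1370.2957 N (compression)
  F[1-2] = +932.2469 N (tension)
  F[1-3] = -504.8016 N (compression)
  F[2-3] = -941.4076 N (compression)
  F[2-4] = -851.8971 N (compression)
  F[3-4] = +1001.2752 N (tension)
  F[3-5] = -1067.0662 N (compression)
  F[4-5] = -2270.0207 N (compression)
  Rx@0 = +1632.4500 N
  Ry@0 = +898.4372 N
  Ry@4 = +1238.0928 N

932.247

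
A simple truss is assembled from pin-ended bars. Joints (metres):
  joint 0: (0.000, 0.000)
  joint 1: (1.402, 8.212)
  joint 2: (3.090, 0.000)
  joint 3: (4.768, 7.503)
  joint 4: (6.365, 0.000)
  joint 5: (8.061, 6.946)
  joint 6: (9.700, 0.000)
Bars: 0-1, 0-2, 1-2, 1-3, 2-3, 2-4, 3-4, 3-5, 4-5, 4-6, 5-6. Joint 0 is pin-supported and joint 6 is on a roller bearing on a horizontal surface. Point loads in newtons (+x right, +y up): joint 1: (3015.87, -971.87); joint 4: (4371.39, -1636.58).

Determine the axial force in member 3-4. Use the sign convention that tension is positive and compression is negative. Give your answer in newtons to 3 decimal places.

-1878.333

N=7 nodes, M=11 members, R=3 reactions → 2N=14, M+R=14
member 0 (0-1): L=8.3308, (cx,cy)=(0.1683,0.9857)
member 1 (0-2): L=3.0900, (cx,cy)=(1.0000,0.0000)
member 2 (1-2): L=8.3837, (cx,cy)=(0.2013,-0.9795)
member 3 (1-3): L=3.4399, (cx,cy)=(0.9785,-0.2061)
member 4 (2-3): L=7.6883, (cx,cy)=(0.2183,0.9759)
member 5 (2-4): L=3.2750, (cx,cy)=(1.0000,0.0000)
member 6 (3-4): L=7.6711, (cx,cy)=(0.2082,-0.9781)
member 7 (3-5): L=3.3398, (cx,cy)=(0.9860,-0.1668)
member 8 (4-5): L=7.1501, (cx,cy)=(0.2372,0.9715)
member 9 (4-6): L=3.3350, (cx,cy)=(1.0000,0.0000)
member 10 (5-6): L=7.1368, (cx,cy)=(0.2297,-0.9733)
solve A·x = −loads:
  F[0-1] = +1175.9215 N (tension)
  F[0-2] = +7189.3633 N (tension)
  F[1-2] = -1640.6321 N (compression)
  F[1-3] = -2542.2293 N (compression)
  F[2-3] = +1646.7320 N (tension)
  F[2-4] = +6499.6299 N (tension)
  F[3-4] = -1878.3333 N (compression)
  F[3-5] = -1761.8757 N (compression)
  F[4-5] = +3575.8096 N (tension)
  F[4-6] = +889.0147 N (tension)
  F[5-6] = -3871.0664 N (compression)
  Rx@0 = -7387.2600 N
  Ry@0 = -1159.1498 N
  Ry@6 = +3767.5998 N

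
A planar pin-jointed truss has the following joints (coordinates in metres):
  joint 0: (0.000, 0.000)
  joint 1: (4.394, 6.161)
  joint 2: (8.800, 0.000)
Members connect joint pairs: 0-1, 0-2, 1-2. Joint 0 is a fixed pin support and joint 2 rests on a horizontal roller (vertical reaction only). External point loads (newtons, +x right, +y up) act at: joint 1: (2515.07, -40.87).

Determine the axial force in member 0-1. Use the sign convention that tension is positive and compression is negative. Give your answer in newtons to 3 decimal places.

2137.647

N=3 nodes, M=3 members, R=3 reactions → 2N=6, M+R=6
member 0 (0-1): L=7.5674, (cx,cy)=(0.5807,0.8142)
member 1 (0-2): L=8.8000, (cx,cy)=(1.0000,0.0000)
member 2 (1-2): L=7.5743, (cx,cy)=(0.5817,-0.8134)
solve A·x = −loads:
  F[0-1] = +2137.6475 N (tension)
  F[0-2] = +1273.8439 N (tension)
  F[1-2] = -2189.8632 N (compression)
  Rx@0 = -2515.0700 N
  Ry@0 = -1740.3719 N
  Ry@2 = +1781.2419 N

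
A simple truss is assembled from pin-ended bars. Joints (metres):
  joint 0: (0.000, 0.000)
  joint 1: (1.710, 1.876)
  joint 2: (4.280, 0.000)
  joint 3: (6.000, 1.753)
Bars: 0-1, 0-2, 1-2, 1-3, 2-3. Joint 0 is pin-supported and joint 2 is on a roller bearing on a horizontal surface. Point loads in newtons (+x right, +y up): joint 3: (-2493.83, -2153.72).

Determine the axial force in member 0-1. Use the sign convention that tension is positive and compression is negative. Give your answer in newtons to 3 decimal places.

N=4 nodes, M=5 members, R=3 reactions → 2N=8, M+R=8
member 0 (0-1): L=2.5384, (cx,cy)=(0.6737,0.7390)
member 1 (0-2): L=4.2800, (cx,cy)=(1.0000,0.0000)
member 2 (1-2): L=3.1819, (cx,cy)=(0.8077,-0.5896)
member 3 (1-3): L=4.2918, (cx,cy)=(0.9996,-0.0287)
member 4 (2-3): L=2.4559, (cx,cy)=(0.7004,0.7138)
solve A·x = −loads:
  F[0-1] = -210.9576 N (compression)
  F[0-2] = -2351.7178 N (compression)
  F[1-2] = +282.4383 N (tension)
  F[1-3] = -370.3903 N (compression)
  F[2-3] = -3032.1592 N (compression)
  Rx@0 = +2493.8300 N
  Ry@0 = +155.9078 N
  Ry@2 = +1997.8122 N

-210.958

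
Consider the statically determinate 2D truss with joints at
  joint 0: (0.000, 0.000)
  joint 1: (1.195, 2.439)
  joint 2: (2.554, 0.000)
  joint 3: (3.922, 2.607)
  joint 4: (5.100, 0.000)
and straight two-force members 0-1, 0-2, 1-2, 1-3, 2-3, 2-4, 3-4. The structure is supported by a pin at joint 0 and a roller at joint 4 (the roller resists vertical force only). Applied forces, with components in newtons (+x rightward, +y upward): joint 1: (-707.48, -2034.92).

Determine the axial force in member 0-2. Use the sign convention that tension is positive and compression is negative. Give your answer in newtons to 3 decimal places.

221.696

N=5 nodes, M=7 members, R=3 reactions → 2N=10, M+R=10
member 0 (0-1): L=2.7160, (cx,cy)=(0.4400,0.8980)
member 1 (0-2): L=2.5540, (cx,cy)=(1.0000,0.0000)
member 2 (1-2): L=2.7921, (cx,cy)=(0.4867,-0.8735)
member 3 (1-3): L=2.7322, (cx,cy)=(0.9981,0.0615)
member 4 (2-3): L=2.9441, (cx,cy)=(0.4647,0.8855)
member 5 (2-4): L=2.5460, (cx,cy)=(1.0000,0.0000)
member 6 (3-4): L=2.8608, (cx,cy)=(0.4118,-0.9113)
solve A·x = −loads:
  F[0-1] = -2111.8473 N (compression)
  F[0-2] = +221.6961 N (tension)
  F[1-2] = -168.3673 N (compression)
  F[1-3] = -140.0104 N (compression)
  F[2-3] = +166.0963 N (tension)
  F[2-4] = +62.5681 N (tension)
  F[3-4] = -151.9477 N (compression)
  Rx@0 = +707.4800 N
  Ry@0 = +1896.4522 N
  Ry@4 = +138.4678 N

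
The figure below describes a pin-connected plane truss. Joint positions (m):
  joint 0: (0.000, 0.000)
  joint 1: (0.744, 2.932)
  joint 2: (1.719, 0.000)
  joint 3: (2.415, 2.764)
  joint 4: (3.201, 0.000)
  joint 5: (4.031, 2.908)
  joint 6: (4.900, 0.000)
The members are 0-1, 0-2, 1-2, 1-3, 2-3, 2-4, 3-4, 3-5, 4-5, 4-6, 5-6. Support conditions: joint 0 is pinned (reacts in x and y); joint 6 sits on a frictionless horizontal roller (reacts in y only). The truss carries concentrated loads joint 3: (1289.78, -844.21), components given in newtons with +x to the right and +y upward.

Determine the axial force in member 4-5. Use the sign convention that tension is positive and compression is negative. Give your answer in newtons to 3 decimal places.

N=7 nodes, M=11 members, R=3 reactions → 2N=14, M+R=14
member 0 (0-1): L=3.0249, (cx,cy)=(0.2460,0.9693)
member 1 (0-2): L=1.7190, (cx,cy)=(1.0000,0.0000)
member 2 (1-2): L=3.0899, (cx,cy)=(0.3155,-0.9489)
member 3 (1-3): L=1.6794, (cx,cy)=(0.9950,-0.1000)
member 4 (2-3): L=2.8503, (cx,cy)=(0.2442,0.9697)
member 5 (2-4): L=1.4820, (cx,cy)=(1.0000,0.0000)
member 6 (3-4): L=2.8736, (cx,cy)=(0.2735,-0.9619)
member 7 (3-5): L=1.6224, (cx,cy)=(0.9961,0.0888)
member 8 (4-5): L=3.0241, (cx,cy)=(0.2745,0.9616)
member 9 (4-6): L=1.6990, (cx,cy)=(1.0000,0.0000)
member 10 (5-6): L=3.0351, (cx,cy)=(0.2863,-0.9581)
solve A·x = −loads:
  F[0-1] = +308.8951 N (tension)
  F[0-2] = +1213.8052 N (tension)
  F[1-2] = -334.7684 N (compression)
  F[1-3] = +182.5259 N (tension)
  F[2-3] = +327.5814 N (tension)
  F[2-4] = +1028.1788 N (tension)
  F[3-4] = -1252.4723 N (compression)
  F[3-5] = -688.3117 N (compression)
  F[4-5] = +1252.8185 N (tension)
  F[4-6] = +341.7477 N (tension)
  F[5-6] = -1193.5868 N (compression)
  Rx@0 = -1289.7800 N
  Ry@0 = -299.4061 N
  Ry@6 = +1143.6161 N

1252.819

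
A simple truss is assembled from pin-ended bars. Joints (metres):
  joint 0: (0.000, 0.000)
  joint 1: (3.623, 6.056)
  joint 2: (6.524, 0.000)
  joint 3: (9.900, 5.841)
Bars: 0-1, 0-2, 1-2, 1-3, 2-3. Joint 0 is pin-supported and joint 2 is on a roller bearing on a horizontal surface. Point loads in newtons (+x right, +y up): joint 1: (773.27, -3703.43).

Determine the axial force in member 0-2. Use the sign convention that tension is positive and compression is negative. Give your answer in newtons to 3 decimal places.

N=4 nodes, M=5 members, R=3 reactions → 2N=8, M+R=8
member 0 (0-1): L=7.0570, (cx,cy)=(0.5134,0.8582)
member 1 (0-2): L=6.5240, (cx,cy)=(1.0000,0.0000)
member 2 (1-2): L=6.7150, (cx,cy)=(0.4320,-0.9019)
member 3 (1-3): L=6.2807, (cx,cy)=(0.9994,-0.0342)
member 4 (2-3): L=6.7465, (cx,cy)=(0.5004,0.8658)
solve A·x = −loads:
  F[0-1] = -1082.5429 N (compression)
  F[0-2] = +1329.0376 N (tension)
  F[1-2] = -3076.3389 N (compression)
  F[1-3] = -0.0000 N (compression)
  F[2-3] = +0.0000 N (tension)
  Rx@0 = -773.2700 N
  Ry@0 = +928.9895 N
  Ry@2 = +2774.4405 N

1329.038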